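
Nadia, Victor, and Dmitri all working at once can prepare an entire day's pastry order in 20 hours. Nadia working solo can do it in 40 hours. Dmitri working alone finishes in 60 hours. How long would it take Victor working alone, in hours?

Combined rate is 1/20 per hour.
Known contribution: 1/40 + 1/60 = (3 + 2)/120 = 5/120 = 1/24 per hour.
So Victor's rate is 1/20 − 1/24 = 1/120, meaning 120 hours alone.

120 hours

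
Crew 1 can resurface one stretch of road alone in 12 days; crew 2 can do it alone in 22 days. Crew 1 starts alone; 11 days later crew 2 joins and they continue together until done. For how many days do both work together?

In 11 days crew 1 does 11/12 of the job, leaving 1/12.
Crew 1 and crew 2 together work at 17/132 per day, so finishing takes 1/12 ÷ 17/132 = 11/17 days.

11/17 days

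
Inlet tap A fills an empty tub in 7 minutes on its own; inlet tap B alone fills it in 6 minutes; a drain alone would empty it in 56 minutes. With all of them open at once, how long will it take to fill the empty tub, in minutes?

24/7 minutes

Net rate = 1/7 + 1/6 − 1/56 = (24 + 28 − 3)/168 = 49/168 = 7/24 per minute.
Filling time = 1 ÷ (7/24) = 24/7 minutes.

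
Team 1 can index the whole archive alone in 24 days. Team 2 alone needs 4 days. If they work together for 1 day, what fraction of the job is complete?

Combined rate: 1/24 + 1/4 = (1 + 6)/24 = 7/24 per day.
In 1 day they complete 1·7/24 = 7/24 of the job.

7/24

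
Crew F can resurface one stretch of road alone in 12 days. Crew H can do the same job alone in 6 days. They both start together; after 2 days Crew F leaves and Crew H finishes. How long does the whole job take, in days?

In the first 2 days the combined rate is 1/4, so 1/2 of the job is done, leaving 1/2.
After Crew F leaves the rate is 1/6 per day; the remaining 1/2 takes 3 days.
Total = 2 + 3 = 5 days.

5 days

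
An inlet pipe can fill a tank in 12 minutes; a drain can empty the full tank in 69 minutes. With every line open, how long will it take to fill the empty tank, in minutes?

276/19 minutes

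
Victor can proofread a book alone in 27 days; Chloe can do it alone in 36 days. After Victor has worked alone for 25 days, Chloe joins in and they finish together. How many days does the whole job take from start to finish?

183/7 days

In 25 days Victor does 25/27 of the job, leaving 2/27.
Victor and Chloe together work at 7/108 per day, so finishing takes 2/27 ÷ 7/108 = 8/7 days.
Total time = 25 + 8/7 = 183/7 days.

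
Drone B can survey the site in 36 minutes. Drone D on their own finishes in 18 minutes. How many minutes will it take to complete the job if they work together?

12 minutes

Combined rate: 1/36 + 1/18 = (1 + 2)/36 = 3/36 = 1/12 per minute.
Time = 1 ÷ (1/12) = 12 minutes.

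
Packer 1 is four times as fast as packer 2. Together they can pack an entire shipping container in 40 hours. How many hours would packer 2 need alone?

Let packer 2's rate be r; then packer 1's rate is 4r, so together (4 + 1)r = 5r = 1/40.
Thus r = 1/200 per hour.
Packer 2 alone: 200 hours; packer 1 alone: 50 hours.

200 hours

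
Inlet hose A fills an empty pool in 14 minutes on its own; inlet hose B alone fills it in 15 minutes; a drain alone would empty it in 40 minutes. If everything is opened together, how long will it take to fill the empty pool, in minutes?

Net rate = 1/14 + 1/15 − 1/40 = (60 + 56 − 21)/840 = 95/840 = 19/168 per minute.
Filling time = 1 ÷ (19/168) = 168/19 minutes.

168/19 minutes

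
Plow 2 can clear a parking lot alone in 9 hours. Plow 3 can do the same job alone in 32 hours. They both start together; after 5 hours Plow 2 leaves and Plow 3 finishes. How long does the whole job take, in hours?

128/9 hours

In the first 5 hours the combined rate is 41/288, so 205/288 of the job is done, leaving 83/288.
After Plow 2 leaves the rate is 1/32 per hour; the remaining 83/288 takes 83/9 hours.
Total = 5 + 83/9 = 128/9 hours.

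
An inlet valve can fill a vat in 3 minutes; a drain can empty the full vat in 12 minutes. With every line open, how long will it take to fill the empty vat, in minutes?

Net rate = 1/3 − 1/12 = (4 − 1)/12 = 3/12 = 1/4 per minute.
Filling time = 1 ÷ (1/4) = 4 minutes.

4 minutes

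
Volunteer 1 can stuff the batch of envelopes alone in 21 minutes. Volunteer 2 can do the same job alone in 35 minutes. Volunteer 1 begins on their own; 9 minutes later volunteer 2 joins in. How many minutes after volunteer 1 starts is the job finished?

In the first 9 minutes volunteer 1 alone does 9/21 = 3/7 of the job, leaving 4/7.
Once everyone is working, combined rate: 1/21 + 1/35 = (5 + 3)/105 = 8/105 per minute.
Remaining 4/7 at 8/105 per minute takes 15/2 minutes.
Total from the start = 9 + 15/2 = 33/2 minutes.

33/2 minutes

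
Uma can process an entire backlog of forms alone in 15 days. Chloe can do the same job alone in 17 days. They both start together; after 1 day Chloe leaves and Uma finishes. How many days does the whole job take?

240/17 days

In the first 1 day the combined rate is 32/255, so 32/255 of the job is done, leaving 223/255.
After Chloe leaves the rate is 1/15 per day; the remaining 223/255 takes 223/17 days.
Total = 1 + 223/17 = 240/17 days.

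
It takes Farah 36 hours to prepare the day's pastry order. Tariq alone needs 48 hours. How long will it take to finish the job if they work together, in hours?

Combined rate: 1/36 + 1/48 = (4 + 3)/144 = 7/144 per hour.
Time = 1 ÷ (7/144) = 144/7 hours.

144/7 hours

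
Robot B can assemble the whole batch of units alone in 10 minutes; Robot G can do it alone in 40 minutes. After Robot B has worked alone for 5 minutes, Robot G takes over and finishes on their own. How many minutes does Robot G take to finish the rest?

20 minutes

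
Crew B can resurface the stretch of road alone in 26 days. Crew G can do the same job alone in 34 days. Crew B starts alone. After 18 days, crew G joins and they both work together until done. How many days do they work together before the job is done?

In the first 18 days crew B alone does 18/26 = 9/13 of the job, leaving 4/13.
Once everyone is working, combined rate: 1/26 + 1/34 = (17 + 13)/442 = 30/442 = 15/221 per day.
Remaining 4/13 at 15/221 per day takes 68/15 days.

68/15 days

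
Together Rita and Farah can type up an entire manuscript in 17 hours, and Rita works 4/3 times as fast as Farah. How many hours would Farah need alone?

Let Farah's rate be r; then Rita's rate is (4/3)r, so together (4/3 + 1)r = (7/3)r = 1/17.
Thus r = 3/119 per hour.
Farah alone: 119/3 hours; Rita alone: 119/4 hours.

119/3 hours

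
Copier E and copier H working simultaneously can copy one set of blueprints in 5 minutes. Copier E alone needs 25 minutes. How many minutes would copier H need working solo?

25/4 minutes

Combined rate is 1/5 per minute.
Known contribution: 1/25 per minute.
So copier H's rate is 1/5 − 1/25 = 4/25, meaning 25/4 minutes alone.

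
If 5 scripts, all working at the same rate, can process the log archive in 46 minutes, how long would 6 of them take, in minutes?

115/3 minutes

Total work is 5·46 = 230 script-minutes.
With 6 scripts: 230/6 = 115/3 minutes.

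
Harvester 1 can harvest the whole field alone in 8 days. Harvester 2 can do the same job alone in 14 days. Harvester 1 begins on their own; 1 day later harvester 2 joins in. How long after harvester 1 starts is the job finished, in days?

In the first 1 day harvester 1 alone does 1/8 of the job, leaving 7/8.
Once everyone is working, combined rate: 1/8 + 1/14 = (7 + 4)/56 = 11/56 per day.
Remaining 7/8 at 11/56 per day takes 49/11 days.
Total from the start = 1 + 49/11 = 60/11 days.

60/11 days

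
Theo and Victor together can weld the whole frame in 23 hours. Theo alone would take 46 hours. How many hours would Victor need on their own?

Combined rate is 1/23 per hour.
Known contribution: 1/46 per hour.
So Victor's rate is 1/23 − 1/46 = 1/46, meaning 46 hours alone.

46 hours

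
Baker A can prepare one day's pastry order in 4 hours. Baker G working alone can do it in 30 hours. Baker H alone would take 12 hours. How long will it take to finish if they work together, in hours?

30/11 hours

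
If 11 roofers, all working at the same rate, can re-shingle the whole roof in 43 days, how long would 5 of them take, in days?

Total work is 11·43 = 473 roofer-days.
With 5 roofers: 473/5 days.

473/5 days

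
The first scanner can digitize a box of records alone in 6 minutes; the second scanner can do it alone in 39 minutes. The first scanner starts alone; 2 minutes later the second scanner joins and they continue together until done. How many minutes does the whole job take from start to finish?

In 2 minutes the first scanner does 2/6 = 1/3 of the job, leaving 2/3.
The first scanner and the second scanner together work at 5/26 per minute, so finishing takes 2/3 ÷ 5/26 = 52/15 minutes.
Total time = 2 + 52/15 = 82/15 minutes.

82/15 minutes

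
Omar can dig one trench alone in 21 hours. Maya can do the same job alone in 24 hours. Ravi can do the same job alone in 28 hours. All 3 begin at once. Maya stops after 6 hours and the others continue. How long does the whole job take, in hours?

9 hours

In the first 6 hours the combined rate is 1/8, so 3/4 of the job is done, leaving 1/4.
After Maya leaves the rate is 1/12 per hour; the remaining 1/4 takes 3 hours.
Total = 6 + 3 = 9 hours.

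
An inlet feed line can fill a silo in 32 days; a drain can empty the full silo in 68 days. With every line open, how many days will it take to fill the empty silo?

Net rate = 1/32 − 1/68 = (17 − 8)/544 = 9/544 per day.
Filling time = 1 ÷ (9/544) = 544/9 days.

544/9 days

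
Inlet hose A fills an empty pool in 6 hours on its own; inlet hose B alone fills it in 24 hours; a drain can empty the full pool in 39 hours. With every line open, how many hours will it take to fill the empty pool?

104/19 hours

Net rate = 1/6 + 1/24 − 1/39 = (52 + 13 − 8)/312 = 57/312 = 19/104 per hour.
Filling time = 1 ÷ (19/104) = 104/19 hours.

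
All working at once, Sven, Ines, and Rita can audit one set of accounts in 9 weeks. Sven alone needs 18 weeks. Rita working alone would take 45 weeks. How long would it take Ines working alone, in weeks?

Combined rate is 1/9 per week.
Known contribution: 1/18 + 1/45 = (5 + 2)/90 = 7/90 per week.
So Ines's rate is 1/9 − 7/90 = 1/30, meaning 30 weeks alone.

30 weeks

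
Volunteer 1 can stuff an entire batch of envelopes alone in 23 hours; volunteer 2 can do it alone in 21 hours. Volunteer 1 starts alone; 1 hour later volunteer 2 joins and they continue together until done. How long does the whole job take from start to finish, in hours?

23/2 hours

In 1 hour volunteer 1 does 1/23 of the job, leaving 22/23.
Volunteer 1 and volunteer 2 together work at 44/483 per hour, so finishing takes 22/23 ÷ 44/483 = 21/2 hours.
Total time = 1 + 21/2 = 23/2 hours.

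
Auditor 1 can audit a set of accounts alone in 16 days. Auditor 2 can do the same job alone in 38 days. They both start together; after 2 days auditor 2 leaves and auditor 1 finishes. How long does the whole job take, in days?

288/19 days

In the first 2 days the combined rate is 27/304, so 27/152 of the job is done, leaving 125/152.
After auditor 2 leaves the rate is 1/16 per day; the remaining 125/152 takes 250/19 days.
Total = 2 + 250/19 = 288/19 days.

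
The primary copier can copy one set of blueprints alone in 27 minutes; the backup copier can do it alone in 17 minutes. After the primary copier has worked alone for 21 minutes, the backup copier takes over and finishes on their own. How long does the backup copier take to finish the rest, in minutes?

34/9 minutes

In 21 minutes the primary copier does 21/27 = 7/9 of the job, leaving 2/9.
The backup copier works at 1/17 per minute, so finishing takes 2/9 ÷ 1/17 = 34/9 minutes.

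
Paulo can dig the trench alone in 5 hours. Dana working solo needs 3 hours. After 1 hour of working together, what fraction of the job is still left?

Combined rate: 1/5 + 1/3 = (3 + 5)/15 = 8/15 per hour.
In 1 hour they complete 1·8/15 = 8/15 of the job.
So 7/15 remains.

7/15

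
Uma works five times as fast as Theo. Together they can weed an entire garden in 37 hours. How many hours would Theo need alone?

222 hours

Let Theo's rate be r; then Uma's rate is 5r, so together (5 + 1)r = 6r = 1/37.
Thus r = 1/222 per hour.
Theo alone: 222 hours; Uma alone: 222/5 hours.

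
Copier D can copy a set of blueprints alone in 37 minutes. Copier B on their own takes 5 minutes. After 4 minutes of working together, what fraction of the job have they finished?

Combined rate: 1/37 + 1/5 = (5 + 37)/185 = 42/185 per minute.
In 4 minutes they complete 4·42/185 = 168/185 of the job.

168/185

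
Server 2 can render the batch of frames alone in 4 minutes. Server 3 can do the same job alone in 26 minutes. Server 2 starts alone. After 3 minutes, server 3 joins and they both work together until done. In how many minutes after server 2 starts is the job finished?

58/15 minutes

In the first 3 minutes server 2 alone does 3/4 of the job, leaving 1/4.
Once everyone is working, combined rate: 1/4 + 1/26 = (13 + 2)/52 = 15/52 per minute.
Remaining 1/4 at 15/52 per minute takes 13/15 minutes.
Total from the start = 3 + 13/15 = 58/15 minutes.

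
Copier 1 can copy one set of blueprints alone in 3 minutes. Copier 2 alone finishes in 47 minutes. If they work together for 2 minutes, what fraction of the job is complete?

Combined rate: 1/3 + 1/47 = (47 + 3)/141 = 50/141 per minute.
In 2 minutes they complete 2·50/141 = 100/141 of the job.

100/141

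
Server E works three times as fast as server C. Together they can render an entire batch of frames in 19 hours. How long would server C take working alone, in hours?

76 hours

Let server C's rate be r; then server E's rate is 3r, so together (3 + 1)r = 4r = 1/19.
Thus r = 1/76 per hour.
Server C alone: 76 hours; server E alone: 76/3 hours.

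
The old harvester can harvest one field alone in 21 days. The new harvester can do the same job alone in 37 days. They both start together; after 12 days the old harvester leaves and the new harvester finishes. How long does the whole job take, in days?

In the first 12 days the combined rate is 58/777, so 232/259 of the job is done, leaving 27/259.
After the old harvester leaves the rate is 1/37 per day; the remaining 27/259 takes 27/7 days.
Total = 12 + 27/7 = 111/7 days.

111/7 days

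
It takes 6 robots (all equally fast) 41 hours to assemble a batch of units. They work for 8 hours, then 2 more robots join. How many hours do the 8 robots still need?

99/4 hours

One robot does 1/246 of the job per hour.
After 8 hours with 6 robots, 8/41 is done (33/41 left).
With 8 robots the rate is 8/246 = 4/123, so the rest takes 33/41 ÷ 4/123 = 99/4 hours.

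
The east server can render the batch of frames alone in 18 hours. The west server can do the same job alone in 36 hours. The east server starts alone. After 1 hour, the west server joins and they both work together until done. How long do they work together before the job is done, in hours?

In the first 1 hour the east server alone does 1/18 of the job, leaving 17/18.
Once everyone is working, combined rate: 1/18 + 1/36 = (2 + 1)/36 = 3/36 = 1/12 per hour.
Remaining 17/18 at 1/12 per hour takes 34/3 hours.

34/3 hours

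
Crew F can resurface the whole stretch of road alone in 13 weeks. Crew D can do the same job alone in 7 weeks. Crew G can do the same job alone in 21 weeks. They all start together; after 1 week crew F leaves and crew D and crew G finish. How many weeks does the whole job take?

63/13 weeks

In the first 1 week the combined rate is 73/273, so 73/273 of the job is done, leaving 200/273.
After crew F leaves the rate is 4/21 per week; the remaining 200/273 takes 50/13 weeks.
Total = 1 + 50/13 = 63/13 weeks.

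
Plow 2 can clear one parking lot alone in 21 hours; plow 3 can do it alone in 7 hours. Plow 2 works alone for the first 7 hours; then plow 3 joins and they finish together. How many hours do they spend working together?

In 7 hours plow 2 does 7/21 = 1/3 of the job, leaving 2/3.
Plow 2 and plow 3 together work at 4/21 per hour, so finishing takes 2/3 ÷ 4/21 = 7/2 hours.

7/2 hours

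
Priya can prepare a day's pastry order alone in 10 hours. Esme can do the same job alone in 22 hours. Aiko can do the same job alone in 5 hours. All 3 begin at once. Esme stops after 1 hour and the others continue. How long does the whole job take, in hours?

In the first 1 hour the combined rate is 19/55, so 19/55 of the job is done, leaving 36/55.
After Esme leaves the rate is 3/10 per hour; the remaining 36/55 takes 24/11 hours.
Total = 1 + 24/11 = 35/11 hours.

35/11 hours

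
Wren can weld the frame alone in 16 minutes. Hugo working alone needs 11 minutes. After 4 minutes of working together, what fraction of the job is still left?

Combined rate: 1/16 + 1/11 = (11 + 16)/176 = 27/176 per minute.
In 4 minutes they complete 4·27/176 = 27/44 of the job.
So 17/44 remains.

17/44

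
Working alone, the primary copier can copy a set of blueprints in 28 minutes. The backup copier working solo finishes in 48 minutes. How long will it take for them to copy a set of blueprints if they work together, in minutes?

336/19 minutes

With two workers the combined time is the product over the sum: 28·48/(28+48) = 1344/76 = 336/19 minutes.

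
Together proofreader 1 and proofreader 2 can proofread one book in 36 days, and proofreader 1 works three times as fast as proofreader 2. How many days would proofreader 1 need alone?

48 days

Let proofreader 2's rate be r; then proofreader 1's rate is 3r, so together (3 + 1)r = 4r = 1/36.
Thus r = 1/144 per day.
Proofreader 2 alone: 144 days; proofreader 1 alone: 48 days.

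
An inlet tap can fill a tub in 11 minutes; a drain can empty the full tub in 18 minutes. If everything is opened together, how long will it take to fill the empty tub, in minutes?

198/7 minutes

Net rate = 1/11 − 1/18 = (18 − 11)/198 = 7/198 per minute.
Filling time = 1 ÷ (7/198) = 198/7 minutes.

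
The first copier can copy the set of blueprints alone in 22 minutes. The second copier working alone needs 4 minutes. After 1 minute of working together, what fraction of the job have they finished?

13/44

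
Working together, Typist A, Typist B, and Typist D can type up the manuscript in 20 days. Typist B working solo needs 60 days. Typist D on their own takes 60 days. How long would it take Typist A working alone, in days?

60 days

Combined rate is 1/20 per day.
Known contribution: 1/60 + 1/60 = (1 + 1)/60 = 2/60 = 1/30 per day.
So Typist A's rate is 1/20 − 1/30 = 1/60, meaning 60 days alone.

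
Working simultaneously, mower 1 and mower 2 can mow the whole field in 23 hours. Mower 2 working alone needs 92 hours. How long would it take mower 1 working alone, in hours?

Combined rate is 1/23 per hour.
Known contribution: 1/92 per hour.
So mower 1's rate is 1/23 − 1/92 = 3/92, meaning 92/3 hours alone.

92/3 hours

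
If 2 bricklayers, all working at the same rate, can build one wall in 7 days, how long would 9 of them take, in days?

14/9 days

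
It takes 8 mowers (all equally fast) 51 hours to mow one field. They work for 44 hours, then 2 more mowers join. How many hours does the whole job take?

248/5 hours

One mower does 1/408 of the job per hour.
After 44 hours with 8 mowers, 44/51 is done (7/51 left).
With 10 mowers the rate is 10/408 = 5/204, so the rest takes 7/51 ÷ 5/204 = 28/5 hours.
Total = 44 + 28/5 = 248/5 hours.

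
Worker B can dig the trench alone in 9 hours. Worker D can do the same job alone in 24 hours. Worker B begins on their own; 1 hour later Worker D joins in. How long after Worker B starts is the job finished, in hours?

75/11 hours

In the first 1 hour Worker B alone does 1/9 of the job, leaving 8/9.
Once everyone is working, combined rate: 1/9 + 1/24 = (8 + 3)/72 = 11/72 per hour.
Remaining 8/9 at 11/72 per hour takes 64/11 hours.
Total from the start = 1 + 64/11 = 75/11 hours.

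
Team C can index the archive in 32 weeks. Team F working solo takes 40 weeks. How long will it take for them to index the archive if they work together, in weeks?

160/9 weeks

With two workers the combined time is the product over the sum: 32·40/(32+40) = 1280/72 = 160/9 weeks.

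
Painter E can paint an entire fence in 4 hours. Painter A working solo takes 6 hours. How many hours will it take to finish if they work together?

12/5 hours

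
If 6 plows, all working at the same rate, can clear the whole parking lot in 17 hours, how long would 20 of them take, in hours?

51/10 hours

Total work is 6·17 = 102 plow-hours.
With 20 plows: 102/20 = 51/10 hours.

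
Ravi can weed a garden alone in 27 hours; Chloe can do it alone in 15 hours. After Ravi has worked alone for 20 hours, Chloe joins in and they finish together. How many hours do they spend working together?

In 20 hours Ravi does 20/27 of the job, leaving 7/27.
Ravi and Chloe together work at 14/135 per hour, so finishing takes 7/27 ÷ 14/135 = 5/2 hours.

5/2 hours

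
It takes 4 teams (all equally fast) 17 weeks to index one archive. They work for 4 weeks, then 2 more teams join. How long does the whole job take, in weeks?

38/3 weeks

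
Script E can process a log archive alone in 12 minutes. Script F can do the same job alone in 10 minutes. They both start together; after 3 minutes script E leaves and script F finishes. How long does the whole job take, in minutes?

15/2 minutes

In the first 3 minutes the combined rate is 11/60, so 11/20 of the job is done, leaving 9/20.
After script E leaves the rate is 1/10 per minute; the remaining 9/20 takes 9/2 minutes.
Total = 3 + 9/2 = 15/2 minutes.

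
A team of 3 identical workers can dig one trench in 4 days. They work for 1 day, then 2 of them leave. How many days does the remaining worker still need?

One worker does 1/12 of the job per day.
After 1 day with 3 workers, 1/4 is done (3/4 left).
With 1 worker the rate is 1/12, so the rest takes 3/4 ÷ 1/12 = 9 days.

9 days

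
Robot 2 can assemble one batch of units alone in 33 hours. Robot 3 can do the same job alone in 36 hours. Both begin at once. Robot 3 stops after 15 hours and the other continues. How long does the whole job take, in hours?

77/4 hours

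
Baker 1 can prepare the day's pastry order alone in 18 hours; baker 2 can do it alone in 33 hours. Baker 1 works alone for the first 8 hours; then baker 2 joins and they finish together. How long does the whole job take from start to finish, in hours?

In 8 hours baker 1 does 8/18 = 4/9 of the job, leaving 5/9.
Baker 1 and baker 2 together work at 17/198 per hour, so finishing takes 5/9 ÷ 17/198 = 110/17 hours.
Total time = 8 + 110/17 = 246/17 hours.

246/17 hours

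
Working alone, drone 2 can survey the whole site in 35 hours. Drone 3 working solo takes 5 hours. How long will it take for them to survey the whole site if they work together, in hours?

35/8 hours

With two workers the combined time is the product over the sum: 35·5/(35+5) = 175/40 = 35/8 hours.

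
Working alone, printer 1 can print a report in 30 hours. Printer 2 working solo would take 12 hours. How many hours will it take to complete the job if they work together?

Combined rate: 1/30 + 1/12 = (2 + 5)/60 = 7/60 per hour.
Time = 1 ÷ (7/60) = 60/7 hours.

60/7 hours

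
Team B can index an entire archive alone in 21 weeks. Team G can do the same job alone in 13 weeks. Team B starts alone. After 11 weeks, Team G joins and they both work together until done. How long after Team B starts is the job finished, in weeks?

In the first 11 weeks Team B alone does 11/21 of the job, leaving 10/21.
Once everyone is working, combined rate: 1/21 + 1/13 = (13 + 21)/273 = 34/273 per week.
Remaining 10/21 at 34/273 per week takes 65/17 weeks.
Total from the start = 11 + 65/17 = 252/17 weeks.

252/17 weeks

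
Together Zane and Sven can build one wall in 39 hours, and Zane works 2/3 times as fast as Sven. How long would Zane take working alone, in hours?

195/2 hours

Let Sven's rate be r; then Zane's rate is (2/3)r, so together (2/3 + 1)r = (5/3)r = 1/39.
Thus r = 1/65 per hour.
Sven alone: 65 hours; Zane alone: 195/2 hours.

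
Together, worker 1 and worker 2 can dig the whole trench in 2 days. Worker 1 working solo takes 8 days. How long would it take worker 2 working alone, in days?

Combined rate is 1/2 per day.
Known contribution: 1/8 per day.
So worker 2's rate is 1/2 − 1/8 = 3/8, meaning 8/3 days alone.

8/3 days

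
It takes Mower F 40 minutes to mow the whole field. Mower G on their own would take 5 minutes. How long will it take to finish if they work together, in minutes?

Combined rate: 1/40 + 1/5 = (1 + 8)/40 = 9/40 per minute.
Time = 1 ÷ (9/40) = 40/9 minutes.

40/9 minutes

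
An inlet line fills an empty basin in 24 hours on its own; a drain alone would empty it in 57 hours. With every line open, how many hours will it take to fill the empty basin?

456/11 hours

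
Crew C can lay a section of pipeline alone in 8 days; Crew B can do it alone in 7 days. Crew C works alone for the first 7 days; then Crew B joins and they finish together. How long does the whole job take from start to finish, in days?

112/15 days

In 7 days Crew C does 7/8 of the job, leaving 1/8.
Crew C and Crew B together work at 15/56 per day, so finishing takes 1/8 ÷ 15/56 = 7/15 days.
Total time = 7 + 7/15 = 112/15 days.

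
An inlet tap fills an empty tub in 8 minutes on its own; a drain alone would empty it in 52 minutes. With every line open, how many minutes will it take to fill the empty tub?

104/11 minutes

Net rate = 1/8 − 1/52 = (13 − 2)/104 = 11/104 per minute.
Filling time = 1 ÷ (11/104) = 104/11 minutes.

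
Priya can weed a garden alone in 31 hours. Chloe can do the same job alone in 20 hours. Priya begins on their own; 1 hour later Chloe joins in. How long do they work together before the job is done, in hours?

In the first 1 hour Priya alone does 1/31 of the job, leaving 30/31.
Once everyone is working, combined rate: 1/31 + 1/20 = (20 + 31)/620 = 51/620 per hour.
Remaining 30/31 at 51/620 per hour takes 200/17 hours.

200/17 hours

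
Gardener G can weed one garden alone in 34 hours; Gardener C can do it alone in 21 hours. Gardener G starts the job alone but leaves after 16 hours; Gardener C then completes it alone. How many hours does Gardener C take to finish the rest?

In 16 hours Gardener G does 16/34 = 8/17 of the job, leaving 9/17.
Gardener C works at 1/21 per hour, so finishing takes 9/17 ÷ 1/21 = 189/17 hours.

189/17 hours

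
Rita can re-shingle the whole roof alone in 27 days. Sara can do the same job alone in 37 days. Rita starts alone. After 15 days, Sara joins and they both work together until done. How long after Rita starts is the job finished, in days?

351/16 days

In the first 15 days Rita alone does 15/27 = 5/9 of the job, leaving 4/9.
Once everyone is working, combined rate: 1/27 + 1/37 = (37 + 27)/999 = 64/999 per day.
Remaining 4/9 at 64/999 per day takes 111/16 days.
Total from the start = 15 + 111/16 = 351/16 days.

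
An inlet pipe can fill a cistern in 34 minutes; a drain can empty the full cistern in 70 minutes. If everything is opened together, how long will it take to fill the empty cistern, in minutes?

Net rate = 1/34 − 1/70 = (35 − 17)/1190 = 18/1190 = 9/595 per minute.
Filling time = 1 ÷ (9/595) = 595/9 minutes.

595/9 minutes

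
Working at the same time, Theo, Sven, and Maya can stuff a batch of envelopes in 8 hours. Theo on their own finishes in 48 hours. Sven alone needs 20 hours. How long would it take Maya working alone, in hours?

Combined rate is 1/8 per hour.
Known contribution: 1/48 + 1/20 = (5 + 12)/240 = 17/240 per hour.
So Maya's rate is 1/8 − 17/240 = 13/240, meaning 240/13 hours alone.

240/13 hours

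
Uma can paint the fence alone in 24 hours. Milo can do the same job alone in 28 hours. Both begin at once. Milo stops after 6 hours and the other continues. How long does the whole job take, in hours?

132/7 hours

In the first 6 hours the combined rate is 13/168, so 13/28 of the job is done, leaving 15/28.
After Milo leaves the rate is 1/24 per hour; the remaining 15/28 takes 90/7 hours.
Total = 6 + 90/7 = 132/7 hours.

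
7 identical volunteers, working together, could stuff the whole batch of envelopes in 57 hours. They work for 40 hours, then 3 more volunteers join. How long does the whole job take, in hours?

519/10 hours

One volunteer does 1/399 of the job per hour.
After 40 hours with 7 volunteers, 40/57 is done (17/57 left).
With 10 volunteers the rate is 10/399, so the rest takes 17/57 ÷ 10/399 = 119/10 hours.
Total = 40 + 119/10 = 519/10 hours.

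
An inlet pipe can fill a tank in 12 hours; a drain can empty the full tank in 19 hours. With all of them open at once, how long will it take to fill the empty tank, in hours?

228/7 hours

Net rate = 1/12 − 1/19 = (19 − 12)/228 = 7/228 per hour.
Filling time = 1 ÷ (7/228) = 228/7 hours.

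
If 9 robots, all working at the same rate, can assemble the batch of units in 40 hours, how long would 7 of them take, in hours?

Total work is 9·40 = 360 robot-hours.
With 7 robots: 360/7 hours.

360/7 hours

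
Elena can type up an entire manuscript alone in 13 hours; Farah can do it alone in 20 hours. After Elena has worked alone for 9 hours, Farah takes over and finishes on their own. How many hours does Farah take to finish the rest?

In 9 hours Elena does 9/13 of the job, leaving 4/13.
Farah works at 1/20 per hour, so finishing takes 4/13 ÷ 1/20 = 80/13 hours.

80/13 hours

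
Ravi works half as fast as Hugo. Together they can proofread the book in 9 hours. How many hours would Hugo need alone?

Let Hugo's rate be r; then Ravi's rate is (1/2)r, so together (1/2 + 1)r = (3/2)r = 1/9.
Thus r = 2/27 per hour.
Hugo alone: 27/2 hours; Ravi alone: 27 hours.

27/2 hours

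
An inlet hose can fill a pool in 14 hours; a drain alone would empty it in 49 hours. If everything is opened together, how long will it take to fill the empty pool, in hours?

98/5 hours

Net rate = 1/14 − 1/49 = (7 − 2)/98 = 5/98 per hour.
Filling time = 1 ÷ (5/98) = 98/5 hours.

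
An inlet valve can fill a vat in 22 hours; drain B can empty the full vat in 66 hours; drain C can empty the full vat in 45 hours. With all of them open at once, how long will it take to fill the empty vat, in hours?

495/4 hours

Net rate = 1/22 − 1/66 − 1/45 = (45 − 15 − 22)/990 = 8/990 = 4/495 per hour.
Filling time = 1 ÷ (4/495) = 495/4 hours.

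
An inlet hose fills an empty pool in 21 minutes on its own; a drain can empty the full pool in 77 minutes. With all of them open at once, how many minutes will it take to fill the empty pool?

Net rate = 1/21 − 1/77 = (11 − 3)/231 = 8/231 per minute.
Filling time = 1 ÷ (8/231) = 231/8 minutes.

231/8 minutes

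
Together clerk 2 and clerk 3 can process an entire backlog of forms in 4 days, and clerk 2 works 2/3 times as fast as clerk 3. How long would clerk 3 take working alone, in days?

Let clerk 3's rate be r; then clerk 2's rate is (2/3)r, so together (2/3 + 1)r = (5/3)r = 1/4.
Thus r = 3/20 per day.
Clerk 3 alone: 20/3 days; clerk 2 alone: 10 days.

20/3 days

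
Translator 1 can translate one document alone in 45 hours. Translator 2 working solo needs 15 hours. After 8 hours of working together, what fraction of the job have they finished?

32/45

Combined rate: 1/45 + 1/15 = (1 + 3)/45 = 4/45 per hour.
In 8 hours they complete 8·4/45 = 32/45 of the job.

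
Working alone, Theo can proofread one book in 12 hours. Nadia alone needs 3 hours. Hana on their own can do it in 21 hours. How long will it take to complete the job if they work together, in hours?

Combined rate: 1/12 + 1/3 + 1/21 = (7 + 28 + 4)/84 = 39/84 = 13/28 per hour.
Time = 1 ÷ (13/28) = 28/13 hours.

28/13 hours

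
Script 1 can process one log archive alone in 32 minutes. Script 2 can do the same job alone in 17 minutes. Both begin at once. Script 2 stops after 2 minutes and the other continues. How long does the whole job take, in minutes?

480/17 minutes

In the first 2 minutes the combined rate is 49/544, so 49/272 of the job is done, leaving 223/272.
After Script 2 leaves the rate is 1/32 per minute; the remaining 223/272 takes 446/17 minutes.
Total = 2 + 446/17 = 480/17 minutes.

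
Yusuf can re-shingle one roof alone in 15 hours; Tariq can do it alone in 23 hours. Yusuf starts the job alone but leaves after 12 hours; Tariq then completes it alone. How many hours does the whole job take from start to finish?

In 12 hours Yusuf does 12/15 = 4/5 of the job, leaving 1/5.
Tariq works at 1/23 per hour, so finishing takes 1/5 ÷ 1/23 = 23/5 hours.
Total time = 12 + 23/5 = 83/5 hours.

83/5 hours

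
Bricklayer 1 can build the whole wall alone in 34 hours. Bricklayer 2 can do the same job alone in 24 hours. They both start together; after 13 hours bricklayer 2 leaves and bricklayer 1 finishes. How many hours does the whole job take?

In the first 13 hours the combined rate is 29/408, so 377/408 of the job is done, leaving 31/408.
After bricklayer 2 leaves the rate is 1/34 per hour; the remaining 31/408 takes 31/12 hours.
Total = 13 + 31/12 = 187/12 hours.

187/12 hours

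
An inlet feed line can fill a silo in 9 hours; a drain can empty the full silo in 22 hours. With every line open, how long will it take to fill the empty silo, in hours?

198/13 hours

Net rate = 1/9 − 1/22 = (22 − 9)/198 = 13/198 per hour.
Filling time = 1 ÷ (13/198) = 198/13 hours.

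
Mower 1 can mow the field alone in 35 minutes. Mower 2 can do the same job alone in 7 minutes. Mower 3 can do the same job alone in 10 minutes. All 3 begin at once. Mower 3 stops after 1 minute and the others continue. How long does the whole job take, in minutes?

21/4 minutes

In the first 1 minute the combined rate is 19/70, so 19/70 of the job is done, leaving 51/70.
After Mower 3 leaves the rate is 6/35 per minute; the remaining 51/70 takes 17/4 minutes.
Total = 1 + 17/4 = 21/4 minutes.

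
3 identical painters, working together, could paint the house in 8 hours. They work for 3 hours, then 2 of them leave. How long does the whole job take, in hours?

One painter does 1/24 of the job per hour.
After 3 hours with 3 painters, 3/8 is done (5/8 left).
With 1 painter the rate is 1/24, so the rest takes 5/8 ÷ 1/24 = 15 hours.
Total = 3 + 15 = 18 hours.

18 hours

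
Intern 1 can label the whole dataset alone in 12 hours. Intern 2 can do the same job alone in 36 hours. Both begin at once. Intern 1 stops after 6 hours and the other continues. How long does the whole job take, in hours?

18 hours

In the first 6 hours the combined rate is 1/9, so 2/3 of the job is done, leaving 1/3.
After intern 1 leaves the rate is 1/36 per hour; the remaining 1/3 takes 12 hours.
Total = 6 + 12 = 18 hours.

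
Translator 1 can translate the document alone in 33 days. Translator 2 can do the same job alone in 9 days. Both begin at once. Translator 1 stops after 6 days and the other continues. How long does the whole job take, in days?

81/11 days

In the first 6 days the combined rate is 14/99, so 28/33 of the job is done, leaving 5/33.
After Translator 1 leaves the rate is 1/9 per day; the remaining 5/33 takes 15/11 days.
Total = 6 + 15/11 = 81/11 days.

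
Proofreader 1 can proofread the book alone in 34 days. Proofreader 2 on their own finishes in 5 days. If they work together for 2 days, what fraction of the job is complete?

39/85

Combined rate: 1/34 + 1/5 = (5 + 34)/170 = 39/170 per day.
In 2 days they complete 2·39/170 = 39/85 of the job.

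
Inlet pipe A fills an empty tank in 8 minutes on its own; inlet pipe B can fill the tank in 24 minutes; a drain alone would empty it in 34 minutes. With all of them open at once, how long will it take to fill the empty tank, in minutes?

51/7 minutes

Net rate = 1/8 + 1/24 − 1/34 = (51 + 17 − 12)/408 = 56/408 = 7/51 per minute.
Filling time = 1 ÷ (7/51) = 51/7 minutes.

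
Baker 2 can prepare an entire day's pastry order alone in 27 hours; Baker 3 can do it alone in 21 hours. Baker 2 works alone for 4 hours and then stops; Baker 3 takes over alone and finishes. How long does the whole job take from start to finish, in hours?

In 4 hours Baker 2 does 4/27 of the job, leaving 23/27.
Baker 3 works at 1/21 per hour, so finishing takes 23/27 ÷ 1/21 = 161/9 hours.
Total time = 4 + 161/9 = 197/9 hours.

197/9 hours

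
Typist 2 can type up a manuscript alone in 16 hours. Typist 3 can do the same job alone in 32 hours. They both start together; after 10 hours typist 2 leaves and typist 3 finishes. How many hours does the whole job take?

In the first 10 hours the combined rate is 3/32, so 15/16 of the job is done, leaving 1/16.
After typist 2 leaves the rate is 1/32 per hour; the remaining 1/16 takes 2 hours.
Total = 10 + 2 = 12 hours.

12 hours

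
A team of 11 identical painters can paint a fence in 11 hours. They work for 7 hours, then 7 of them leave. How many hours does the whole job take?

18 hours

One painter does 1/121 of the job per hour.
After 7 hours with 11 painters, 7/11 is done (4/11 left).
With 4 painters the rate is 4/121, so the rest takes 4/11 ÷ 4/121 = 11 hours.
Total = 7 + 11 = 18 hours.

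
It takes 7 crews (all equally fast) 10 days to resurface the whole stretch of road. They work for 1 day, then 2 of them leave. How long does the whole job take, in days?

68/5 days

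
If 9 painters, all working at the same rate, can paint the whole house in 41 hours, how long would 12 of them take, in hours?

Total work is 9·41 = 369 painter-hours.
With 12 painters: 369/12 = 123/4 hours.

123/4 hours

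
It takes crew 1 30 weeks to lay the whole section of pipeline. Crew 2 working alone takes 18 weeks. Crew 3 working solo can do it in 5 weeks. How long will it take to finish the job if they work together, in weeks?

45/13 weeks

Combined rate: 1/30 + 1/18 + 1/5 = (3 + 5 + 18)/90 = 26/90 = 13/45 per week.
Time = 1 ÷ (13/45) = 45/13 weeks.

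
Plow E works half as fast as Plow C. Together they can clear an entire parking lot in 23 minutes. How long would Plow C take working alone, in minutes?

Let Plow C's rate be r; then Plow E's rate is (1/2)r, so together (1/2 + 1)r = (3/2)r = 1/23.
Thus r = 2/69 per minute.
Plow C alone: 69/2 minutes; Plow E alone: 69 minutes.

69/2 minutes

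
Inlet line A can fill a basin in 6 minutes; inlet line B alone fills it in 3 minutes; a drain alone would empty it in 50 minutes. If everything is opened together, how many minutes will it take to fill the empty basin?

Net rate = 1/6 + 1/3 − 1/50 = (25 + 50 − 3)/150 = 72/150 = 12/25 per minute.
Filling time = 1 ÷ (12/25) = 25/12 minutes.

25/12 minutes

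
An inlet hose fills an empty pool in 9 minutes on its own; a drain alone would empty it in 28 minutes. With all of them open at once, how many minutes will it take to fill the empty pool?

252/19 minutes

Net rate = 1/9 − 1/28 = (28 − 9)/252 = 19/252 per minute.
Filling time = 1 ÷ (19/252) = 252/19 minutes.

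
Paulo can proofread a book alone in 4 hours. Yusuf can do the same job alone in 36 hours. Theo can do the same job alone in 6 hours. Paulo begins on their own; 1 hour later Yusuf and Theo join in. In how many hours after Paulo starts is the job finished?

In the first 1 hour Paulo alone does 1/4 of the job, leaving 3/4.
Once everyone is working, combined rate: 1/4 + 1/36 + 1/6 = (9 + 1 + 6)/36 = 16/36 = 4/9 per hour.
Remaining 3/4 at 4/9 per hour takes 27/16 hours.
Total from the start = 1 + 27/16 = 43/16 hours.

43/16 hours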